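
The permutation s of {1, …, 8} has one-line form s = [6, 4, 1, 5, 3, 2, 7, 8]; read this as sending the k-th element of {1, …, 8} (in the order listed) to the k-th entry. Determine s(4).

4 is element number 4 of the domain, and entry number 4 of the one-line form is 5, so s(4) = 5.

5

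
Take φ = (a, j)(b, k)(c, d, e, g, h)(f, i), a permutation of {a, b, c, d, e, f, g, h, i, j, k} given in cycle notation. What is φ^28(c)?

g

c lies in the 5-cycle (c, d, e, g, h).
On a 5-cycle, φ^5 is the identity, so φ^28 = φ^3 there (28 ≡ 3 mod 5).
Advancing 3 steps from c: c → d → e → g.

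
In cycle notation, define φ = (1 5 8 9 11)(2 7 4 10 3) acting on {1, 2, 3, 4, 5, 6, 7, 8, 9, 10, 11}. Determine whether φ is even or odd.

The cycle lengths are 5, 5, 1.
A cycle is odd iff its length is even; φ has 0 even-length cycles, so sgn(φ) = (−1)^0 and φ is even.

even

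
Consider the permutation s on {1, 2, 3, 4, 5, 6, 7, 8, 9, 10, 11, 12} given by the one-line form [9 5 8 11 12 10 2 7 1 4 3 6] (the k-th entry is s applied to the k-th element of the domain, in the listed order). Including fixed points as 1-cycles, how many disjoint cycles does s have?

The cycle decomposition is (1 9)(2 5 12 6 10 4 11 3 8 7), which has 2 cycles (counting 1-cycles).

2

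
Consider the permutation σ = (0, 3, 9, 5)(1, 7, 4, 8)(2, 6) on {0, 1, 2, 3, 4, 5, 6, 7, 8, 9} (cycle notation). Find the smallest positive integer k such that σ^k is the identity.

The cycle type of σ is (4, 4, 2).
The order is lcm(4, 4, 2) = 4.

4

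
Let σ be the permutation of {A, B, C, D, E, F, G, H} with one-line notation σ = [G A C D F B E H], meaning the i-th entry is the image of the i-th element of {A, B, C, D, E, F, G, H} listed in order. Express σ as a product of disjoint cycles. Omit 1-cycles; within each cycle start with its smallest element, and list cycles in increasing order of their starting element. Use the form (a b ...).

From A: A → G → E → F → B → A, closing the cycle (A G E F B).
Continuing from each remaining unvisited element yields (A G E F B).

(A G E F B)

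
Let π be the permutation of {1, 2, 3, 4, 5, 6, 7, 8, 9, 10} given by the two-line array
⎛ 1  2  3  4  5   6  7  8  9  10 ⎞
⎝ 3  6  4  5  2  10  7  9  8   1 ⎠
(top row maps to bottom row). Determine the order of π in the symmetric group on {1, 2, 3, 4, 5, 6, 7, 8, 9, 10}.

14

Decomposing into disjoint cycles gives cycle lengths 7, 2, 1.
Since disjoint cycles commute, ord(π) = lcm(7, 2) = 14.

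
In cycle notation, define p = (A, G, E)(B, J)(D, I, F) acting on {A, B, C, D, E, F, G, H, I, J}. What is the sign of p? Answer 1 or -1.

The cycle lengths are 3, 3, 2, 1, 1.
A cycle of length ℓ contributes ℓ−1 transpositions, so p is a product of 2 + 2 + 1 = 5 transpositions — odd.

-1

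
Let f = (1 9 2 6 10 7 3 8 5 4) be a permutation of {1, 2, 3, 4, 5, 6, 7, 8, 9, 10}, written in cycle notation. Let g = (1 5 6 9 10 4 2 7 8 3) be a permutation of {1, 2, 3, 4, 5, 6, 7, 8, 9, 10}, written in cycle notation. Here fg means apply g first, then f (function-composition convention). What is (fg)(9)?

7

g(9) = 10, then f(10) = 7; composing gives (fg)(9) = 7.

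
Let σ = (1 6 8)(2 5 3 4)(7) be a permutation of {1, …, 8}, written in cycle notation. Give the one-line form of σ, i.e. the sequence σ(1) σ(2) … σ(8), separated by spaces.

6 5 4 2 3 8 7 1

Each element maps to the next entry in its cycle (wrapping to the front): 1↦6, 2↦5, 3↦4, 4↦2, 5↦3, 6↦8, 7↦7, 8↦1.
So the one-line form is 6 5 4 2 3 8 7 1.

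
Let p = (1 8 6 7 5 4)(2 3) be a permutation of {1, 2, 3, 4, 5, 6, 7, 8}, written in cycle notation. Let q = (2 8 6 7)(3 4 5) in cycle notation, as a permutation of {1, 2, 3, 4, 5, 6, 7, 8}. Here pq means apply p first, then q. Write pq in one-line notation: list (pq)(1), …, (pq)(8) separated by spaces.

(pq)(x) = q(p(x)). Computing each image: q(p(1)) = q(8) = 6, q(p(2)) = q(3) = 4, q(p(3)) = q(2) = 8, q(p(4)) = q(1) = 1, q(p(5)) = q(4) = 5, q(p(6)) = q(7) = 2, q(p(7)) = q(5) = 3, q(p(8)) = q(6) = 7.
Hence pq = [6 4 8 1 5 2 3 7].

6 4 8 1 5 2 3 7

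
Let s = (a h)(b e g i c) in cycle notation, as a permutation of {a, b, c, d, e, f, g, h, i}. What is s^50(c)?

c lies in the 5-cycle (b e g i c).
Since the cycle has length 5, s^50 acts on it the same as s^0 (50 mod 5 = 0).
So s^50(c) = c.

c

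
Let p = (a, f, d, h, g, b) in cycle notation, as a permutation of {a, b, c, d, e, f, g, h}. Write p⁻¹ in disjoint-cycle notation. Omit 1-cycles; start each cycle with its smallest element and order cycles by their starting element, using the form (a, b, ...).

If p sends a → b within a cycle, p⁻¹ sends b → a; equivalently, reverse each cycle.
After reversing and putting each cycle's least element first, p⁻¹ = (a, b, g, h, d, f).

(a, b, g, h, d, f)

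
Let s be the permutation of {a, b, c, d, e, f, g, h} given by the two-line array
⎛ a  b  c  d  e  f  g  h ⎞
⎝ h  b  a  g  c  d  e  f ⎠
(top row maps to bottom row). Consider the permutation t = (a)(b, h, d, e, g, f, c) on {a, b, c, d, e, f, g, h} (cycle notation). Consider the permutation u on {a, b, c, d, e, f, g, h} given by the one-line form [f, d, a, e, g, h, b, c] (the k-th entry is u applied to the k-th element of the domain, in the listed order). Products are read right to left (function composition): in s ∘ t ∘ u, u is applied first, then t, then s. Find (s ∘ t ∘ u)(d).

e

Chase d: u(d) = e; t(e) = g; s(g) = e. Hence (s ∘ t ∘ u)(d) = e.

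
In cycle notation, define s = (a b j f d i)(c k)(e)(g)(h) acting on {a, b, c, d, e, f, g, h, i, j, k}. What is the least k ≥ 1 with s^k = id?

The cycle type of s is (6, 2, 1, 1, 1).
The order is lcm(6, 2) = 6.

6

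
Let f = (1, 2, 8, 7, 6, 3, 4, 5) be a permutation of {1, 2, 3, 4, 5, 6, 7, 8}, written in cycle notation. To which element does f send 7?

Within (1, 2, 8, 7, 6, 3, 4, 5), 7 ↦ 6.

6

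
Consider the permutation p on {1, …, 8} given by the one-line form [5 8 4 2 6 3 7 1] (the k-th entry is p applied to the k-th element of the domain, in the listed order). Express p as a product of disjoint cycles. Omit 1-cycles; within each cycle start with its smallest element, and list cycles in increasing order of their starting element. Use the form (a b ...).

From 1: 1 → 5 → 6 → 3 → 4 → 2 → 8 → 1, closing the cycle (1 5 6 3 4 2 8).
Repeating from the next unused element and collecting all non-trivial cycles gives (1 5 6 3 4 2 8).

(1 5 6 3 4 2 8)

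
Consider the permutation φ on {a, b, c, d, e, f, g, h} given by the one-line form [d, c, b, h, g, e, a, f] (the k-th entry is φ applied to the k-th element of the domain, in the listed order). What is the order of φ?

Decomposing into disjoint cycles gives cycle lengths 6, 2.
Since disjoint cycles commute, ord(φ) = lcm(6, 2) = 6.

6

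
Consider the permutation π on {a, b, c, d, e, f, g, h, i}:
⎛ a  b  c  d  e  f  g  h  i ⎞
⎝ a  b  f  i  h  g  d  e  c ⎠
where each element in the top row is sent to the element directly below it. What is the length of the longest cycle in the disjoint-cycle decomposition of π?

Decomposing into disjoint cycles gives (c, f, g, d, i)(e, h); the longest has length 5.

5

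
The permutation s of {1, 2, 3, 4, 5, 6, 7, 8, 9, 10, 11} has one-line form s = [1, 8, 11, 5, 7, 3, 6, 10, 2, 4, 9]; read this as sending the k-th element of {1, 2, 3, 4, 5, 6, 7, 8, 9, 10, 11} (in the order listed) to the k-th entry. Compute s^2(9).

Tracing 9 → 2 → … returns to 9 after 10 steps, so 9 lies in a 10-cycle (2 8 10 4 5 7 6 3 11 9).
Stepping 2 places around the cycle: 9 → 2 → 8.

8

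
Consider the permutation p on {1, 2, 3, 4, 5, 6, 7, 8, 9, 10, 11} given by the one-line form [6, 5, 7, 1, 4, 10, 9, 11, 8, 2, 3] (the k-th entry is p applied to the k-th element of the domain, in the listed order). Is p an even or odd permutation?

In disjoint-cycle form the cycle lengths are 6, 5.
A cycle is odd iff its length is even; p has 1 even-length cycle, so sgn(p) = (−1)^1 and p is odd.

odd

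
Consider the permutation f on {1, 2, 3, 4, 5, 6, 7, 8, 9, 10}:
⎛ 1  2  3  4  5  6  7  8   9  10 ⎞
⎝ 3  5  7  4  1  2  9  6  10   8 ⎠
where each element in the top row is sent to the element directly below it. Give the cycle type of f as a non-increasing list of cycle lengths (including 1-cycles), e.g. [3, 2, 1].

The disjoint cycles are (1, 3, 7, 9, 10, 8, 6, 2, 5)(4), with lengths 9, 1 in non-increasing order.

[9, 1]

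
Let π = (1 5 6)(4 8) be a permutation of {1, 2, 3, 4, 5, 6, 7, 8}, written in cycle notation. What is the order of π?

6

The disjoint cycles have lengths 3, 2, 1, 1, 1.
The order is lcm(3, 2) = 6.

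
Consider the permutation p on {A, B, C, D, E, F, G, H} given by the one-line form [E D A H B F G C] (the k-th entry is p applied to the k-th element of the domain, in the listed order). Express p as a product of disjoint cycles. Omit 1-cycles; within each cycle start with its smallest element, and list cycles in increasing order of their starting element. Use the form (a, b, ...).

(A, E, B, D, H, C)

Iterating p from A gives A → E → B → D → H → C → A; that is the 6-cycle (A, E, B, D, H, C).
Repeating from the next unused element and collecting all non-trivial cycles gives (A, E, B, D, H, C).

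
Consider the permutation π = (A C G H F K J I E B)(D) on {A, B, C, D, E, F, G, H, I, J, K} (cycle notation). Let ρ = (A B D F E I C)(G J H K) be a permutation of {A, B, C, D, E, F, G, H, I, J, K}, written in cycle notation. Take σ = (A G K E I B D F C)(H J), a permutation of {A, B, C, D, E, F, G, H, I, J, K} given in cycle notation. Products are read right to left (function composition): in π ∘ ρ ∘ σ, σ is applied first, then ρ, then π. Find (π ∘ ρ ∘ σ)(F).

C

(π ∘ ρ ∘ σ)(F) = π(ρ(σ(F))). σ(F) = C, then ρ(C) = A, then π(A) = C, so the result is C.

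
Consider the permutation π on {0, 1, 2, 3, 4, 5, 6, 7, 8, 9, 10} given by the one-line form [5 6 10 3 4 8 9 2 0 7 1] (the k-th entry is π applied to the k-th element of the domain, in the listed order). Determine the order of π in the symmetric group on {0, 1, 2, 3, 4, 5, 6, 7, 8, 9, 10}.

6

Writing π as disjoint cycles, the cycle lengths are 6, 3, 1, 1.
The order of π is the least common multiple of its cycle lengths: lcm(6, 3) = 6.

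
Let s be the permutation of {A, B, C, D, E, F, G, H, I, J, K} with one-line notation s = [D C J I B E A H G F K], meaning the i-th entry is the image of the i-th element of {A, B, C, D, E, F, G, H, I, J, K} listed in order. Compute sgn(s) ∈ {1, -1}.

In disjoint-cycle form the cycle lengths are 5, 4, 1, 1.
A cycle is odd iff its length is even; s has 1 even-length cycle, so sgn(s) = (−1)^1 and s is odd.

-1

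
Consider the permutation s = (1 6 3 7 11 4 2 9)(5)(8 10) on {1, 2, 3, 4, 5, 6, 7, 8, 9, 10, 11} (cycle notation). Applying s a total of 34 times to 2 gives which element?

1

2 lies in the 8-cycle (1 6 3 7 11 4 2 9).
On an 8-cycle, s^8 is the identity, so s^34 = s^2 there (34 ≡ 2 mod 8).
Stepping 2 places around the cycle: 2 → 9 → 1.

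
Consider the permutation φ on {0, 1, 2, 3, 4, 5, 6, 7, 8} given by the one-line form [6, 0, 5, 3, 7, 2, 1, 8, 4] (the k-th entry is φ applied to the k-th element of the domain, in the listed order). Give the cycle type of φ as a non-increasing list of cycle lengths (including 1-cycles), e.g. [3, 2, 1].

The disjoint cycles are (0 6 1)(2 5)(3)(4 7 8), with lengths 3, 3, 2, 1 in non-increasing order.

[3, 3, 2, 1]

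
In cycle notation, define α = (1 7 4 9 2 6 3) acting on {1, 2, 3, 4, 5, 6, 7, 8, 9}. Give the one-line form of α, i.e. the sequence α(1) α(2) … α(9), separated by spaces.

Image by image: 1→7, 2→6, 3→1, 4→9, 5→5, 6→3, 7→4, 8→8, 9→2.
Listing these in domain order gives 7 6 1 9 5 3 4 8 2.

7 6 1 9 5 3 4 8 2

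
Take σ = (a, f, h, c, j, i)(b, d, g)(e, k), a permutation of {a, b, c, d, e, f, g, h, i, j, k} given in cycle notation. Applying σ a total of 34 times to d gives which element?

g

d lies in the 3-cycle (b, d, g).
Powers repeat with period 3 on this cycle, and 34 mod 3 = 1, so σ^34(d) = σ^1(d).
Stepping 1 place around the cycle: d → g.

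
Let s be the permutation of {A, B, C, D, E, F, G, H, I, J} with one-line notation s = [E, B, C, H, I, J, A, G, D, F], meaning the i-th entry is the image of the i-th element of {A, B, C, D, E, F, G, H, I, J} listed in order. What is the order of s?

Writing s as disjoint cycles, the cycle lengths are 6, 2, 1, 1.
Since disjoint cycles commute, ord(s) = lcm(6, 2) = 6.

6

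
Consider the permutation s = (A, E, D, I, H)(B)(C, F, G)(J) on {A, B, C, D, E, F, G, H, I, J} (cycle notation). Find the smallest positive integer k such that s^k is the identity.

The cycle type of s is (5, 3, 1, 1).
The order is lcm(5, 3) = 15.

15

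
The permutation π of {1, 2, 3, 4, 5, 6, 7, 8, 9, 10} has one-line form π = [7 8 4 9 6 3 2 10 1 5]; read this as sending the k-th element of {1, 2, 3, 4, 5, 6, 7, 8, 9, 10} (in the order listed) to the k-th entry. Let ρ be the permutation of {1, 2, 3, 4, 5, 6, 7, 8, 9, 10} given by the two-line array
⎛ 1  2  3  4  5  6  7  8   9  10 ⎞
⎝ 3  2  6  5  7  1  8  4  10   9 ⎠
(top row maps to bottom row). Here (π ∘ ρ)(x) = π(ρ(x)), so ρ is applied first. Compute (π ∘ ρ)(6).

ρ(6) = 1, then π(1) = 7; composing gives (π ∘ ρ)(6) = 7.

7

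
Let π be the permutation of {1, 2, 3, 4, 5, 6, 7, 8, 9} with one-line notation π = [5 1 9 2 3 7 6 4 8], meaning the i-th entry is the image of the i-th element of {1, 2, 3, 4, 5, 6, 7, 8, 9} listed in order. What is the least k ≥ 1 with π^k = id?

14

Writing π as disjoint cycles, the cycle lengths are 7, 2.
The order is lcm(7, 2) = 14.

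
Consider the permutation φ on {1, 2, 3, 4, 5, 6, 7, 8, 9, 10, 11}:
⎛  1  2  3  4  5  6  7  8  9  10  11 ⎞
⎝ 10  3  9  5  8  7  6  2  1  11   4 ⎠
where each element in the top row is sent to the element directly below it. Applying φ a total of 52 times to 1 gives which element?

3

Tracing 1 → 10 → … returns to 1 after 9 steps, so 1 lies in a 9-cycle (1, 10, 11, 4, 5, 8, 2, 3, 9).
Powers repeat with period 9 on this cycle, and 52 mod 9 = 7, so φ^52(1) = φ^7(1).
Advancing 7 steps from 1: 1 → 10 → 11 → 4 → 5 → 8 → 2 → 3.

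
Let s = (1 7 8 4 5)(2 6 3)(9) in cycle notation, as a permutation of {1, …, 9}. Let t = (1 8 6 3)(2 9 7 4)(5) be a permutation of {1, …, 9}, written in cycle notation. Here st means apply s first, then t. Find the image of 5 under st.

8

First apply s: s(5) = 1, then t(1) = 8. Thus (st)(5) = 8.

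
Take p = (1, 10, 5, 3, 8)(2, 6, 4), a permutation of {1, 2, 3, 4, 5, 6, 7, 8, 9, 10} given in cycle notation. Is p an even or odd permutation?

The cycle lengths are 5, 3, 1, 1.
A cycle is odd iff its length is even; p has 0 even-length cycles, so sgn(p) = (−1)^0 and p is even.

even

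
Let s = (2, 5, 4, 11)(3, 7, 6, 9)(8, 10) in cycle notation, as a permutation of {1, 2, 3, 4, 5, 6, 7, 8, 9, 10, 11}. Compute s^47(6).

7

6 lies in the 4-cycle (3, 7, 6, 9).
Powers repeat with period 4 on this cycle, and 47 mod 4 = 3, so s^47(6) = s^3(6).
Stepping 3 places around the cycle: 6 → 9 → 3 → 7.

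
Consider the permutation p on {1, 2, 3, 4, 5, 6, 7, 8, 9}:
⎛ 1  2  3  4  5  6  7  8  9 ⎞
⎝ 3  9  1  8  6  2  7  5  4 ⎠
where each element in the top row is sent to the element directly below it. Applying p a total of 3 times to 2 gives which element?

8

Tracing 2 → 9 → … returns to 2 after 6 steps, so 2 lies in a 6-cycle (2, 9, 4, 8, 5, 6).
Advancing 3 steps from 2: 2 → 9 → 4 → 8.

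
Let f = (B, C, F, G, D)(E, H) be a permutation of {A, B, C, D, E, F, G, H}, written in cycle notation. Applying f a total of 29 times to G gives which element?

F

G lies in the 5-cycle (B, C, F, G, D).
Powers repeat with period 5 on this cycle, and 29 mod 5 = 4, so f^29(G) = f^4(G).
Advancing 4 steps from G: G → D → B → C → F.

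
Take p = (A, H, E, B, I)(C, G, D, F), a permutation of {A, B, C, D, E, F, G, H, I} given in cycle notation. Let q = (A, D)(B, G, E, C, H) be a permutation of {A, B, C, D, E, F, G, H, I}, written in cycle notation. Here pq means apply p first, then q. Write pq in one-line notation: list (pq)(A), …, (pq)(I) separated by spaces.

(pq)(x) = q(p(x)). Computing each image: q(p(A)) = q(H) = B, q(p(B)) = q(I) = I, q(p(C)) = q(G) = E, q(p(D)) = q(F) = F, q(p(E)) = q(B) = G, q(p(F)) = q(C) = H, q(p(G)) = q(D) = A, q(p(H)) = q(E) = C, q(p(I)) = q(A) = D.
Hence pq = [B I E F G H A C D].

B I E F G H A C D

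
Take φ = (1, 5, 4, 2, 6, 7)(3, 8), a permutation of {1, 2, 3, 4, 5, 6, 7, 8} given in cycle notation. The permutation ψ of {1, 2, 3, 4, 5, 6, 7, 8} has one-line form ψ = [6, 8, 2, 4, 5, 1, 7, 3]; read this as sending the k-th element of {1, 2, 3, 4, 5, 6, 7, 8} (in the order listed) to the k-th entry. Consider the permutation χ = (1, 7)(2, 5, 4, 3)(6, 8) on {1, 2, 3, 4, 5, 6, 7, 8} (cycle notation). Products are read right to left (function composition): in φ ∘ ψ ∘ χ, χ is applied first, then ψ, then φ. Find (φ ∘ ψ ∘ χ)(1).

1

Chase 1: χ(1) = 7; ψ(7) = 7; φ(7) = 1. Hence (φ ∘ ψ ∘ χ)(1) = 1.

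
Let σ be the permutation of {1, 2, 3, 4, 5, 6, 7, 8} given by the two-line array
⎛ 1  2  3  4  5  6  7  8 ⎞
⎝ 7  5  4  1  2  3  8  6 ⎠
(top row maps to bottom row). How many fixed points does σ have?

No element satisfies σ(x) = x, so there are 0 fixed points.

0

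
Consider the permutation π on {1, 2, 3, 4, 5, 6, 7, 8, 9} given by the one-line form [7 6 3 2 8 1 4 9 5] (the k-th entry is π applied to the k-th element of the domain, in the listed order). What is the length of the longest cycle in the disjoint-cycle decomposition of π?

5

Decomposing into disjoint cycles gives (1, 7, 4, 2, 6)(5, 8, 9); the longest has length 5.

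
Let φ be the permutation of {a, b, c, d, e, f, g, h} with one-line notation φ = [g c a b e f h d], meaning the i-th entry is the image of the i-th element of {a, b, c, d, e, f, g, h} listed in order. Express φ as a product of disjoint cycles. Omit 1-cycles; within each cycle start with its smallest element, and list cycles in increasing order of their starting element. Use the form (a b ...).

(a g h d b c)

Iterating φ from a gives a → g → h → d → b → c → a; that is the 6-cycle (a g h d b c).
Continuing from each remaining unvisited element yields (a g h d b c).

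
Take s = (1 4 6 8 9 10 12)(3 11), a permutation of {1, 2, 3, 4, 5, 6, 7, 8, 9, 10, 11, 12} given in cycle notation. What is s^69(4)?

4 lies in the 7-cycle (1 4 6 8 9 10 12).
Since the cycle has length 7, s^69 acts on it the same as s^6 (69 mod 7 = 6).
Stepping 6 places around the cycle: 4 → 6 → 8 → 9 → 10 → 12 → 1.

1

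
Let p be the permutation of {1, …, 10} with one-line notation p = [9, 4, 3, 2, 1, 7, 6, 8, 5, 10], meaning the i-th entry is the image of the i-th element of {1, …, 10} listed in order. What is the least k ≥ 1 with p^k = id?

6

Writing p as disjoint cycles, the cycle lengths are 3, 2, 2, 1, 1, 1.
The order of p is the least common multiple of its cycle lengths: lcm(3, 2, 2) = 6.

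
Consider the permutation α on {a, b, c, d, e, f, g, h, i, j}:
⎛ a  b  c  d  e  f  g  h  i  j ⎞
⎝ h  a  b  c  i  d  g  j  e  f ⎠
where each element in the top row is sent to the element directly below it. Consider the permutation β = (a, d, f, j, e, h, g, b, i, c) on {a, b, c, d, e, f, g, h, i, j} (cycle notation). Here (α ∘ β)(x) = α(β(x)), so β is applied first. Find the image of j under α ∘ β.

i

(α ∘ β)(j) = α(β(j)). β(j) = e, then α(e) = i. So (α ∘ β)(j) = i.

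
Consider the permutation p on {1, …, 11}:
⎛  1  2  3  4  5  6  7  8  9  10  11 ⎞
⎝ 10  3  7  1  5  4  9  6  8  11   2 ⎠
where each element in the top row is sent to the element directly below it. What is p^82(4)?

Tracing 4 → 1 → … returns to 4 after 10 steps, so 4 lies in a 10-cycle (1 10 11 2 3 7 9 8 6 4).
Powers repeat with period 10 on this cycle, and 82 mod 10 = 2, so p^82(4) = p^2(4).
Advancing 2 steps from 4: 4 → 1 → 10.

10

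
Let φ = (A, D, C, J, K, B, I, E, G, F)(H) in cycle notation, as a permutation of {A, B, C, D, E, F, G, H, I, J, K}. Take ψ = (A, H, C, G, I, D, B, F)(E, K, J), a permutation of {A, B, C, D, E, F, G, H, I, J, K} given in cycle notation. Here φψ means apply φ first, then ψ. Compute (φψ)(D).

First apply φ: φ(D) = C, then ψ(C) = G. Thus (φψ)(D) = G.

G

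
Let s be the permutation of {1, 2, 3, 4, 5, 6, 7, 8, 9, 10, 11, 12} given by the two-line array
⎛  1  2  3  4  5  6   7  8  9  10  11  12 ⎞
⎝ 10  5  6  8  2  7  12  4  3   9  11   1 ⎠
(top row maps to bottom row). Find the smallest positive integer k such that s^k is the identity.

The disjoint-cycle form of s has cycle lengths 7, 2, 2, 1.
Since disjoint cycles commute, ord(s) = lcm(7, 2, 2) = 14.

14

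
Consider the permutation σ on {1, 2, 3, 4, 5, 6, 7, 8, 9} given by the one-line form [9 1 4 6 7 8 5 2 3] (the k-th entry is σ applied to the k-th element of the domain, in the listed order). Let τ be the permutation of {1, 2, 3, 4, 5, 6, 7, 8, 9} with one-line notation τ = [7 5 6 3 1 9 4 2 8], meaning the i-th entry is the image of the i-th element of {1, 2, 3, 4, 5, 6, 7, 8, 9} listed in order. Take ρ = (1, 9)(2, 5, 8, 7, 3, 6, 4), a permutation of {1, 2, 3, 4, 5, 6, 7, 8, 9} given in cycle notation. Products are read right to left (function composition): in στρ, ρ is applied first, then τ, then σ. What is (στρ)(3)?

(στρ)(3) = σ(τ(ρ(3))). ρ(3) = 6, then τ(6) = 9, then σ(9) = 3, so the result is 3.

3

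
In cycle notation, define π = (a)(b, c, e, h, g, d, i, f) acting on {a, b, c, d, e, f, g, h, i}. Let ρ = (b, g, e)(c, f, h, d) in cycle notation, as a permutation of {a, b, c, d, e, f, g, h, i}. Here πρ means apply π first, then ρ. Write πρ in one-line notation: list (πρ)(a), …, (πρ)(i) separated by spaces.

a f b i d g c e h

(πρ)(x) = ρ(π(x)). Computing each image: ρ(π(a)) = ρ(a) = a, ρ(π(b)) = ρ(c) = f, ρ(π(c)) = ρ(e) = b, ρ(π(d)) = ρ(i) = i, ρ(π(e)) = ρ(h) = d, ρ(π(f)) = ρ(b) = g, ρ(π(g)) = ρ(d) = c, ρ(π(h)) = ρ(g) = e, ρ(π(i)) = ρ(f) = h.
Hence πρ = [a f b i d g c e h].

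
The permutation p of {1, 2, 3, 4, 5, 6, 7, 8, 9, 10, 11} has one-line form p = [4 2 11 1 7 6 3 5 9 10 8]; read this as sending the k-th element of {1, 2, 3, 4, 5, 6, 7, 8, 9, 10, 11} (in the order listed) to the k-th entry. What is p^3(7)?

8

Tracing 7 → 3 → … returns to 7 after 5 steps, so 7 lies in a 5-cycle (3 11 8 5 7).
Stepping 3 places around the cycle: 7 → 3 → 11 → 8.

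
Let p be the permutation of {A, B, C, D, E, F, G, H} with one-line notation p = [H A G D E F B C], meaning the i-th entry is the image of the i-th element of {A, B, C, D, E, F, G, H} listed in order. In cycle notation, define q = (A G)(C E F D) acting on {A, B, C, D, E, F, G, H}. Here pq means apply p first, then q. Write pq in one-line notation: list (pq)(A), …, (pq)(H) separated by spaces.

H G A C F D B E

(pq)(x) = q(p(x)). Computing each image: q(p(A)) = q(H) = H, q(p(B)) = q(A) = G, q(p(C)) = q(G) = A, q(p(D)) = q(D) = C, q(p(E)) = q(E) = F, q(p(F)) = q(F) = D, q(p(G)) = q(B) = B, q(p(H)) = q(C) = E.
Hence pq = [H G A C F D B E].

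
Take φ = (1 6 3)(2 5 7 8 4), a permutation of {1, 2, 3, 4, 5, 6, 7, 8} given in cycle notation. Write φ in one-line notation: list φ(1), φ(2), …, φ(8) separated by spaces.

6 5 1 2 7 3 8 4

Reading each image from the cycles: 1→6, 2→5, 3→1, 4→2, 5→7, 6→3, 7→8, 8→4.
So the one-line form is 6 5 1 2 7 3 8 4.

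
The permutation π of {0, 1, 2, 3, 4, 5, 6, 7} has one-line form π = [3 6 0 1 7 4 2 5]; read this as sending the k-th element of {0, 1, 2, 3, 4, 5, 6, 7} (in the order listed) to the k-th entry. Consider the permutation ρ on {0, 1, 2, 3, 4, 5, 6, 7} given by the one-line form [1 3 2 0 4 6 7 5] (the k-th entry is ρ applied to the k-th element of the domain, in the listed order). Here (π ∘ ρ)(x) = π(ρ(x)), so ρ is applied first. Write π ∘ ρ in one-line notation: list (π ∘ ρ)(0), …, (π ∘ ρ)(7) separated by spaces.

6 1 0 3 7 2 5 4

(π ∘ ρ)(x) = π(ρ(x)). Computing each image: π(ρ(0)) = π(1) = 6, π(ρ(1)) = π(3) = 1, π(ρ(2)) = π(2) = 0, π(ρ(3)) = π(0) = 3, π(ρ(4)) = π(4) = 7, π(ρ(5)) = π(6) = 2, π(ρ(6)) = π(7) = 5, π(ρ(7)) = π(5) = 4.
Hence π ∘ ρ = [6 1 0 3 7 2 5 4].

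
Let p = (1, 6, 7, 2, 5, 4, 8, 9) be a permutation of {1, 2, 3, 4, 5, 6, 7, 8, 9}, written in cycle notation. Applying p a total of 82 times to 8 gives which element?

1

8 lies in the 8-cycle (1, 6, 7, 2, 5, 4, 8, 9).
On an 8-cycle, p^8 is the identity, so p^82 = p^2 there (82 ≡ 2 mod 8).
Advancing 2 steps from 8: 8 → 9 → 1.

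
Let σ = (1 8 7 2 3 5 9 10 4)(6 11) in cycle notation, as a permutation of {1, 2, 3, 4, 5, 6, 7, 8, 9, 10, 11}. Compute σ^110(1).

7

1 lies in the 9-cycle (1 8 7 2 3 5 9 10 4).
On a 9-cycle, σ^9 is the identity, so σ^110 = σ^2 there (110 ≡ 2 mod 9).
Stepping 2 places around the cycle: 1 → 8 → 7.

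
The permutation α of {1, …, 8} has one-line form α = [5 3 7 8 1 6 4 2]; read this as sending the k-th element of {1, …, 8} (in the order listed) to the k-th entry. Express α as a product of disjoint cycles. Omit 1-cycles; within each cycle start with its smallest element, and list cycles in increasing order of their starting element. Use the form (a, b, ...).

Start at 1 and follow images: 1 → 5 → 1, giving the cycle (1, 5).
Continuing from each remaining unvisited element yields (1, 5)(2, 3, 7, 4, 8).

(1, 5)(2, 3, 7, 4, 8)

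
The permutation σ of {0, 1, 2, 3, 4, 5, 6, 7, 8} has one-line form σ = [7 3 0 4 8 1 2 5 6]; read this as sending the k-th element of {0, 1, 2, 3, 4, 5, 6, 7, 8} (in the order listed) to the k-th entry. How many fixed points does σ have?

0

No element satisfies σ(x) = x, so there are 0 fixed points.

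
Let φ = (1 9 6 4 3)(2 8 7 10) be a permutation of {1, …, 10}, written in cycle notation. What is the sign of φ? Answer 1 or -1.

The cycle lengths are 5, 4, 1.
A cycle is odd iff its length is even; φ has 1 even-length cycle, so sgn(φ) = (−1)^1 and φ is odd.

-1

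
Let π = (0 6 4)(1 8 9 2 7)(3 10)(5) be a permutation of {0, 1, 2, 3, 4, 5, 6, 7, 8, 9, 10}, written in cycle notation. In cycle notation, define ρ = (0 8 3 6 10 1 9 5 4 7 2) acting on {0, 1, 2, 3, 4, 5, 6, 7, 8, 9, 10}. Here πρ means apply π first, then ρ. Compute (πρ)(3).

(πρ)(3) = ρ(π(3)). π(3) = 10, then ρ(10) = 1. So (πρ)(3) = 1.

1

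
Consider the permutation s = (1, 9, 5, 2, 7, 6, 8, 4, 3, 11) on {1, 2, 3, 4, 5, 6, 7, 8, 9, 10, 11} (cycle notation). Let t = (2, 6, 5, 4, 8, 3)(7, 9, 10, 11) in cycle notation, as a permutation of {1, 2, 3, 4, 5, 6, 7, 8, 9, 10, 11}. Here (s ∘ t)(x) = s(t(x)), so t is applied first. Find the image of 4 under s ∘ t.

4

First apply t: t(4) = 8, then s(8) = 4. Thus (s ∘ t)(4) = 4.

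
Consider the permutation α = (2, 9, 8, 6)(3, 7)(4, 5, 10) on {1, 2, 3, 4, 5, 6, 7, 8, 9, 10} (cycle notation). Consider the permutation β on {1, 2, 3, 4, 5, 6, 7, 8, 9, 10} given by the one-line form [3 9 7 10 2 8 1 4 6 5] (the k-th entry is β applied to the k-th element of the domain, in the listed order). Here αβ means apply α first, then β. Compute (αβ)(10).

α(10) = 4, then β(4) = 10; composing gives (αβ)(10) = 10.

10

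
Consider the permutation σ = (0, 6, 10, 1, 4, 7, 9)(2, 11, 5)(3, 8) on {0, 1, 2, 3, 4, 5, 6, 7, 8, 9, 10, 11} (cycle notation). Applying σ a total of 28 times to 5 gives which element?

2

5 lies in the 3-cycle (2, 11, 5).
Powers repeat with period 3 on this cycle, and 28 mod 3 = 1, so σ^28(5) = σ^1(5).
Advancing 1 step from 5: 5 → 2.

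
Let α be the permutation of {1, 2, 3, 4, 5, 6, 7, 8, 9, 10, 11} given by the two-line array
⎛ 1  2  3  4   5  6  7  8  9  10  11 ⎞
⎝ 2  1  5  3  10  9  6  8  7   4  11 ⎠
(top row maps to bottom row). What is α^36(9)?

9

Tracing 9 → 7 → … returns to 9 after 3 steps, so 9 lies in a 3-cycle (6 9 7).
On a 3-cycle, α^3 is the identity, so α^36 = α^0 there (36 ≡ 0 mod 3).
So α^36(9) = 9.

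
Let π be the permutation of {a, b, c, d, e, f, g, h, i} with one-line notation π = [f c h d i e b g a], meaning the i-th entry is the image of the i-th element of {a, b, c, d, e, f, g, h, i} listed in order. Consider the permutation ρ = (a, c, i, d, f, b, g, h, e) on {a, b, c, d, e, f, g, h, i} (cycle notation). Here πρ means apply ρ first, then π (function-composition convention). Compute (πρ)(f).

First apply ρ: ρ(f) = b, then π(b) = c. Thus (πρ)(f) = c.

c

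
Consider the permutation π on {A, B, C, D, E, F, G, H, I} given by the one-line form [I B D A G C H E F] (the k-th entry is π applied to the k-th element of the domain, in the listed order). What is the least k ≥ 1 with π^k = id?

The disjoint-cycle form of π has cycle lengths 5, 3, 1.
The order is lcm(5, 3) = 15.

15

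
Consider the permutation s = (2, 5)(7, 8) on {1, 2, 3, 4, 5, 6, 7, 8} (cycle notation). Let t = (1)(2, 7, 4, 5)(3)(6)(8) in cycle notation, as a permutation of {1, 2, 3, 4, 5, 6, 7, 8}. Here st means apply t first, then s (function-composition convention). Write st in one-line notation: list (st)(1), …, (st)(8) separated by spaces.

1 8 3 2 5 6 4 7

For each element, apply t then s: 1 → 1 → 1; 2 → 7 → 8; 3 → 3 → 3; 4 → 5 → 2; 5 → 2 → 5; 6 → 6 → 6; 7 → 4 → 4; 8 → 8 → 7.
So st in one-line form is 1 8 3 2 5 6 4 7.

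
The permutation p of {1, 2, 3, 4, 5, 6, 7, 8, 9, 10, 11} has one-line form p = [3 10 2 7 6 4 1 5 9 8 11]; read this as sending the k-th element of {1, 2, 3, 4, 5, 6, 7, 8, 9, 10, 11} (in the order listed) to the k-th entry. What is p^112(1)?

Tracing 1 → 3 → … returns to 1 after 9 steps, so 1 lies in a 9-cycle (1 3 2 10 8 5 6 4 7).
Since the cycle has length 9, p^112 acts on it the same as p^4 (112 mod 9 = 4).
Stepping 4 places around the cycle: 1 → 3 → 2 → 10 → 8.

8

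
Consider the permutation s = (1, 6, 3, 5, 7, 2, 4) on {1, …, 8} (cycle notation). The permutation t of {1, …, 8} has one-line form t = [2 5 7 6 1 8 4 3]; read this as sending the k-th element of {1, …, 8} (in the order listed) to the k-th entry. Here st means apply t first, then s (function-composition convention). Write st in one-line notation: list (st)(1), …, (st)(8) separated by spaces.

4 7 2 3 6 8 1 5

(st)(x) = s(t(x)). Computing each image: s(t(1)) = s(2) = 4, s(t(2)) = s(5) = 7, s(t(3)) = s(7) = 2, s(t(4)) = s(6) = 3, s(t(5)) = s(1) = 6, s(t(6)) = s(8) = 8, s(t(7)) = s(4) = 1, s(t(8)) = s(3) = 5.
Hence st = [4 7 2 3 6 8 1 5].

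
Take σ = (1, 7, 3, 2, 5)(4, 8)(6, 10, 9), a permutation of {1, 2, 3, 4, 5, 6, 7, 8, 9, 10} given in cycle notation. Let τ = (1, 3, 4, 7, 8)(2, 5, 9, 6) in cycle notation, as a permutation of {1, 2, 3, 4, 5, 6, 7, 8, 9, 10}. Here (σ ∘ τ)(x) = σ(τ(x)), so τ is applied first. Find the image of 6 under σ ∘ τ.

First apply τ: τ(6) = 2, then σ(2) = 5. Thus (σ ∘ τ)(6) = 5.

5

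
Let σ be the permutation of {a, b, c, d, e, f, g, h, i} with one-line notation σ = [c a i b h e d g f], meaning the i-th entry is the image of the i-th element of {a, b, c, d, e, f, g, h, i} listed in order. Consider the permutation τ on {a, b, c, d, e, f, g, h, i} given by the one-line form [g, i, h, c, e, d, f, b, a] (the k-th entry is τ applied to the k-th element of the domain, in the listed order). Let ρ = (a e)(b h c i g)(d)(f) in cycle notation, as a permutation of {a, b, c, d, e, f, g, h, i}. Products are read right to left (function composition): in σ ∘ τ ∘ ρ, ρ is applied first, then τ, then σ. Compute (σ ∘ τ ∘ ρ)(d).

Apply the permutations in order: ρ(d) = d, then τ(d) = c, then σ(c) = i. So (σ ∘ τ ∘ ρ)(d) = i.

i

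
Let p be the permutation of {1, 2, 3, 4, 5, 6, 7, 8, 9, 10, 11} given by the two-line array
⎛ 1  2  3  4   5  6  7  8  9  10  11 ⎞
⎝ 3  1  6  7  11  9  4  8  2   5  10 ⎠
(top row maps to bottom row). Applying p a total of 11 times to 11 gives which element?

5

Tracing 11 → 10 → … returns to 11 after 3 steps, so 11 lies in a 3-cycle (5 11 10).
Powers repeat with period 3 on this cycle, and 11 mod 3 = 2, so p^11(11) = p^2(11).
Stepping 2 places around the cycle: 11 → 10 → 5.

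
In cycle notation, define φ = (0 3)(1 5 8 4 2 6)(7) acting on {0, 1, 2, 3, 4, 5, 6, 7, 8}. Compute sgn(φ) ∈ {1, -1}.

The cycle lengths are 6, 2, 1.
A cycle of length ℓ contributes ℓ−1 transpositions, so φ is a product of 5 + 1 = 6 transpositions — even.

1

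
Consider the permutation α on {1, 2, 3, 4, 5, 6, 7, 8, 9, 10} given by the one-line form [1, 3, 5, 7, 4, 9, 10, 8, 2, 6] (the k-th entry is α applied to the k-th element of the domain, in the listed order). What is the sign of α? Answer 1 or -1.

In disjoint-cycle form the cycle lengths are 8, 1, 1.
A cycle is odd iff its length is even; α has 1 even-length cycle, so sgn(α) = (−1)^1 and α is odd.

-1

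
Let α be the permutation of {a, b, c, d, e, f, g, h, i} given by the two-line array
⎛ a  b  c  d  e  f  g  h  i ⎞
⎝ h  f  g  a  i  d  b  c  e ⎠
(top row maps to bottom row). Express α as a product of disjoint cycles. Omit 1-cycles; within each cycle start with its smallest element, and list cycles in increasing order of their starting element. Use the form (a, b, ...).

From a: a → h → c → g → b → f → d → a, closing the cycle (a, h, c, g, b, f, d).
Continuing from each remaining unvisited element yields (a, h, c, g, b, f, d)(e, i).

(a, h, c, g, b, f, d)(e, i)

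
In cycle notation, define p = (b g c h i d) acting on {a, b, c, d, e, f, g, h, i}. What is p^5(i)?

i lies in the 6-cycle (b g c h i d).
Stepping 5 places around the cycle: i → d → b → g → c → h.

h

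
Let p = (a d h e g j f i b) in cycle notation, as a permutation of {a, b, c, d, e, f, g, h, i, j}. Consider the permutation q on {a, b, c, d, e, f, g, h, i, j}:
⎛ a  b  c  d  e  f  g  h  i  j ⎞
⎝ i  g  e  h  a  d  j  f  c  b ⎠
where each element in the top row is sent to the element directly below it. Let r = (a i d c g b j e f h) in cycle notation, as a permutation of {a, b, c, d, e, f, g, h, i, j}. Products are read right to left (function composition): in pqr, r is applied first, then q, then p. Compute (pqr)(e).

h

Chase e: r(e) = f; q(f) = d; p(d) = h. Hence (pqr)(e) = h.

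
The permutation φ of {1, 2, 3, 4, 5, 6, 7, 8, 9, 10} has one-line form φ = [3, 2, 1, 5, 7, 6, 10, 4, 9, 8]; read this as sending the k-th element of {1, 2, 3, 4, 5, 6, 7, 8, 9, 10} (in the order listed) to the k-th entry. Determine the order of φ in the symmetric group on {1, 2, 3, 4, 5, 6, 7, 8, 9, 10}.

The disjoint-cycle form of φ has cycle lengths 5, 2, 1, 1, 1.
The order is lcm(5, 2) = 10.

10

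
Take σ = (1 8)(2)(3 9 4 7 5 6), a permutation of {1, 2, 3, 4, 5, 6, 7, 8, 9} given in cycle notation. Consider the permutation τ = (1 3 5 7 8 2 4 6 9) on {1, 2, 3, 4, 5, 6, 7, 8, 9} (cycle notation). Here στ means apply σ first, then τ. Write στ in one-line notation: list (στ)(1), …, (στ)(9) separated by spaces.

Chase each element through σ then τ: 1 → 8 → 2; 2 → 2 → 4; 3 → 9 → 1; 4 → 7 → 8; 5 → 6 → 9; 6 → 3 → 5; 7 → 5 → 7; 8 → 1 → 3; 9 → 4 → 6.
Collecting the images, στ = [2 4 1 8 9 5 7 3 6].

2 4 1 8 9 5 7 3 6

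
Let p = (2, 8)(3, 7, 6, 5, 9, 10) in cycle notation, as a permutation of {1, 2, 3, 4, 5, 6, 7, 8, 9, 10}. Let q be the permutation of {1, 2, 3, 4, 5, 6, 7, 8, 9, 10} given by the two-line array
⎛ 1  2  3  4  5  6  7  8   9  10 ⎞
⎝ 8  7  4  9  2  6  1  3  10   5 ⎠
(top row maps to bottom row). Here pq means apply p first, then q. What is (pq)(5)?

10

First apply p: p(5) = 9, then q(9) = 10. Thus (pq)(5) = 10.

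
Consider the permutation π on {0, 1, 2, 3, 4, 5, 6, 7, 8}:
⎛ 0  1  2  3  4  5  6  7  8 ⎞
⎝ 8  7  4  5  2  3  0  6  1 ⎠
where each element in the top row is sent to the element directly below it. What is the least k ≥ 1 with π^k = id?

Writing π as disjoint cycles, the cycle lengths are 5, 2, 2.
Since disjoint cycles commute, ord(π) = lcm(5, 2, 2) = 10.

10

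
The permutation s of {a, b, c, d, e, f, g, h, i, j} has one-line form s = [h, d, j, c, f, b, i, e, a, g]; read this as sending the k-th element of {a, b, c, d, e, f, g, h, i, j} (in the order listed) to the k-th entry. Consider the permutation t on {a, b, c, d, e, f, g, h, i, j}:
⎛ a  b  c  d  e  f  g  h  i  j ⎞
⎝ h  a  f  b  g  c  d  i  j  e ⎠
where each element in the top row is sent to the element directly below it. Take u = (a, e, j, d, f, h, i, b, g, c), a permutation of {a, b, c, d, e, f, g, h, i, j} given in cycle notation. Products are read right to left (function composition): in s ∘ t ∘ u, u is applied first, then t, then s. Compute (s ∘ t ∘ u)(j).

Chase j: u(j) = d; t(d) = b; s(b) = d. Hence (s ∘ t ∘ u)(j) = d.

d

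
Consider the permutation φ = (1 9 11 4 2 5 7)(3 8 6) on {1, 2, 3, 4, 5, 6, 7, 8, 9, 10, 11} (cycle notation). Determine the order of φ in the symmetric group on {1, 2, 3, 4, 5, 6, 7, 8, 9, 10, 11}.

The cycle type of φ is (7, 3, 1).
Since disjoint cycles commute, ord(φ) = lcm(7, 3) = 21.

21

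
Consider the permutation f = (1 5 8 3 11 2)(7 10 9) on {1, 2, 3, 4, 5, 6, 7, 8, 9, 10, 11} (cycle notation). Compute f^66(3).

3

3 lies in the 6-cycle (1 5 8 3 11 2).
Since the cycle has length 6, f^66 acts on it the same as f^0 (66 mod 6 = 0).
So f^66(3) = 3.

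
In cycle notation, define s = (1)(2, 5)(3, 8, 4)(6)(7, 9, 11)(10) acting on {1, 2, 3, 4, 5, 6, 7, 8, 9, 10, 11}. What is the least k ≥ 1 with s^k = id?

6

The cycle type of s is (3, 3, 2, 1, 1, 1).
The order is lcm(3, 3, 2) = 6.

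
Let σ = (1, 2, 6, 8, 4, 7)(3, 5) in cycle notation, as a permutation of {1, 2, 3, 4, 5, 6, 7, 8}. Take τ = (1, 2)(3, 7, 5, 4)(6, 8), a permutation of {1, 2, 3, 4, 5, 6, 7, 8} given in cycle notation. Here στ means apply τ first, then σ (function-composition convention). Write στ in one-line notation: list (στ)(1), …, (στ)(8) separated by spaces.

6 2 1 5 7 4 3 8

For each element, apply τ then σ: 1 → 2 → 6; 2 → 1 → 2; 3 → 7 → 1; 4 → 3 → 5; 5 → 4 → 7; 6 → 8 → 4; 7 → 5 → 3; 8 → 6 → 8.
Collecting the images, στ = [6 2 1 5 7 4 3 8].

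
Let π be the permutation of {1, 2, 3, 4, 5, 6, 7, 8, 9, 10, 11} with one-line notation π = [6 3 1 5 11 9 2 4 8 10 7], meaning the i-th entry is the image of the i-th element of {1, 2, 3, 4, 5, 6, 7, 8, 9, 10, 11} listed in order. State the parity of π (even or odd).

odd

In disjoint-cycle form the cycle lengths are 10, 1.
A cycle of length ℓ contributes ℓ−1 transpositions, so π is a product of 9 transpositions — odd.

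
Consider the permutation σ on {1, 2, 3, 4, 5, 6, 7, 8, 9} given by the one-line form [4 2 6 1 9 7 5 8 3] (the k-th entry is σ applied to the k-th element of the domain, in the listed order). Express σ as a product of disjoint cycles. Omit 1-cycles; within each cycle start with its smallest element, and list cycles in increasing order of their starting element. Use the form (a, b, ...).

From 1: 1 → 4 → 1, closing the cycle (1, 4).
Continuing from each remaining unvisited element yields (1, 4)(3, 6, 7, 5, 9).

(1, 4)(3, 6, 7, 5, 9)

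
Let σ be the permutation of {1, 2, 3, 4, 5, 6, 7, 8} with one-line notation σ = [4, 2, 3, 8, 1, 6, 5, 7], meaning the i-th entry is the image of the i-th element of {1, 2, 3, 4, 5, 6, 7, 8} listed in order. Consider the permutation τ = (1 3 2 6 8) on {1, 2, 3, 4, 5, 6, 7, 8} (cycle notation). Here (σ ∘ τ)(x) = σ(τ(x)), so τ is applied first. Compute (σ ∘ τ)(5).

1

First apply τ: τ(5) = 5, then σ(5) = 1. Thus (σ ∘ τ)(5) = 1.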